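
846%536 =310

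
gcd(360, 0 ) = 360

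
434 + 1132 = 1566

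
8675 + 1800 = 10475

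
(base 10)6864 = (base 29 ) 84k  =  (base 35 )5L4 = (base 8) 15320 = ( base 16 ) 1ad0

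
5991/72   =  83 + 5/24 = 83.21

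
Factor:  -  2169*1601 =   -  3472569= - 3^2*241^1*1601^1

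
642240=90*7136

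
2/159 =2/159 = 0.01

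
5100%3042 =2058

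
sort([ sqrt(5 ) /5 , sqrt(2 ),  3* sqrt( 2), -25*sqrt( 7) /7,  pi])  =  [  -  25*sqrt(7) /7, sqrt ( 5)/5,sqrt(2),pi,  3 * sqrt(2) ]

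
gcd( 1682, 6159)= 1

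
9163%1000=163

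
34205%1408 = 413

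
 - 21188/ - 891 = 21188/891=23.78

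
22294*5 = 111470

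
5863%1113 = 298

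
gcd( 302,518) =2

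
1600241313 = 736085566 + 864155747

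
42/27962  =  21/13981 = 0.00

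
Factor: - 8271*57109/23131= - 472348539/23131 = -3^2*13^1*23^1 * 191^1*919^1*23131^ ( - 1)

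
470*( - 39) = - 18330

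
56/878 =28/439 = 0.06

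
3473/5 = 3473/5  =  694.60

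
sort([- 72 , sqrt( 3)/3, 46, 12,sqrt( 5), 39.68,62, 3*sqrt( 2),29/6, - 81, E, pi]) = [ - 81, - 72, sqrt ( 3)/3, sqrt (5) , E, pi, 3*sqrt(2),29/6, 12, 39.68, 46, 62 ]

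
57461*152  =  8734072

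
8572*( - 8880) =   -  76119360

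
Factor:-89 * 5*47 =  - 5^1*47^1 * 89^1= -20915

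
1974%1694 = 280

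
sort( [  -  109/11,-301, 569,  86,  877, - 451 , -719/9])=[ - 451, - 301,-719/9, -109/11,86, 569 , 877] 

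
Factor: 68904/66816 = 2^ (-5)*3^1*11^1 =33/32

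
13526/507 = 13526/507 = 26.68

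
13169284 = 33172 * 397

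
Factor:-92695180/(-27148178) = 2^1*5^1*131^( - 1 )*733^1*6323^1*103619^( - 1 ) = 46347590/13574089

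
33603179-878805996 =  - 845202817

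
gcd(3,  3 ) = 3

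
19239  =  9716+9523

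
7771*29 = 225359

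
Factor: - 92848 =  -2^4*7^1*829^1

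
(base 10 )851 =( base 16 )353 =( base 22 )1gf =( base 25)191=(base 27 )14E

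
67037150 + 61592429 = 128629579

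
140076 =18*7782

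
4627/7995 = 4627/7995 = 0.58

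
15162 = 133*114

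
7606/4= 1901 + 1/2 = 1901.50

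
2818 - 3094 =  - 276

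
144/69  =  48/23 = 2.09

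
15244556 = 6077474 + 9167082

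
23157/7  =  3308 + 1/7 = 3308.14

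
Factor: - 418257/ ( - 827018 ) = 2^( - 1)*3^3*7^1*31^( - 1)*2213^1*13339^( - 1 )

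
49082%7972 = 1250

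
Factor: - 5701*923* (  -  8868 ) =2^2*3^1*13^1*71^1*739^1*5701^1 = 46663619964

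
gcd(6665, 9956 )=1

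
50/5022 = 25/2511  =  0.01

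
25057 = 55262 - 30205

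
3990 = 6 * 665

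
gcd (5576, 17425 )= 697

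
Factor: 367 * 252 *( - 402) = - 2^3*3^3*7^1*67^1*367^1 = - 37178568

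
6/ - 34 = - 3/17 = -  0.18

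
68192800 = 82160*830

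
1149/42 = 383/14 = 27.36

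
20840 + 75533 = 96373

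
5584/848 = 349/53 = 6.58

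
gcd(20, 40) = 20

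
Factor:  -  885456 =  - 2^4 *3^2*11^1*13^1*43^1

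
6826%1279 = 431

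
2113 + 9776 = 11889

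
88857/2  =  88857/2 = 44428.50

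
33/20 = 33/20=1.65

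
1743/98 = 249/14 = 17.79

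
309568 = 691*448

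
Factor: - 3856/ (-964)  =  2^2=4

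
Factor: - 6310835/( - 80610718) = 2^( - 1) * 5^1 * 29^1*71^1 * 613^1*5827^( - 1 )*6917^( - 1)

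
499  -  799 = -300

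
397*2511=996867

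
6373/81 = 78 + 55/81=78.68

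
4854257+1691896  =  6546153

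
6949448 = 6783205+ 166243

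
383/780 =383/780 = 0.49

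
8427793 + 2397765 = 10825558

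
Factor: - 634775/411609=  - 3^( - 1)*5^2*11^( - 1)*12473^( -1 ) * 25391^1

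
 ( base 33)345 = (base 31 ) 3gp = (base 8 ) 6514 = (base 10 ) 3404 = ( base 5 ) 102104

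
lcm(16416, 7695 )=246240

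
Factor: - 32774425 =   -  5^2 * 23^1*56999^1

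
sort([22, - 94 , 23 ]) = [  -  94, 22, 23 ] 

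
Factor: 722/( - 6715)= - 2^1*5^( - 1)* 17^( - 1 )*19^2*79^( - 1)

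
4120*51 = 210120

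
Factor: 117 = 3^2*13^1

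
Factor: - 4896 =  - 2^5*3^2 * 17^1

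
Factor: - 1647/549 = -3^1 =- 3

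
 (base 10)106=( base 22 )4I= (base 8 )152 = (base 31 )3D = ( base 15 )71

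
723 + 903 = 1626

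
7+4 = 11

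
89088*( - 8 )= - 712704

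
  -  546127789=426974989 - 973102778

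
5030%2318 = 394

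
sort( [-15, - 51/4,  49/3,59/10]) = [-15, - 51/4, 59/10,49/3]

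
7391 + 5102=12493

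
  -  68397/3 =-22799 = - 22799.00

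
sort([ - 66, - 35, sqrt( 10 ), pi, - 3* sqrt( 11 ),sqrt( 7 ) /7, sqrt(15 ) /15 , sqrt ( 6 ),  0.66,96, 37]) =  [ - 66 , - 35, - 3*sqrt( 11), sqrt( 15) /15,sqrt( 7)/7,0.66,sqrt( 6), pi,sqrt (10),37 , 96]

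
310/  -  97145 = -1 + 19367/19429= - 0.00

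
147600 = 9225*16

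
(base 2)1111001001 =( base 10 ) 969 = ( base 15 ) 449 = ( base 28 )16h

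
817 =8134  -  7317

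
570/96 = 5+ 15/16 = 5.94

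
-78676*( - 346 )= 27221896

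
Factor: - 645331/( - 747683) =179^( - 1 )*269^1*2399^1*4177^( - 1 )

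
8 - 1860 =-1852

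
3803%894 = 227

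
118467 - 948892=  - 830425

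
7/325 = 7/325 = 0.02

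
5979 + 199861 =205840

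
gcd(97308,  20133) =9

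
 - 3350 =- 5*670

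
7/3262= 1/466 = 0.00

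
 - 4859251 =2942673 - 7801924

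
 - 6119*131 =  - 801589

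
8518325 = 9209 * 925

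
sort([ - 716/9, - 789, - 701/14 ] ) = [ - 789, - 716/9, - 701/14] 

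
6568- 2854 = 3714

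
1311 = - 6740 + 8051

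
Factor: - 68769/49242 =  - 81/58 = -  2^( - 1 ) * 3^4*29^( - 1)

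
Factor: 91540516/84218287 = 2^2*37^1 * 151^(-1 )*443^( -1 )*613^1*1009^1*1259^ ( - 1 )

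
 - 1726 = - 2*863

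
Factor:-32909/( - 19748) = 2^( - 2)*4937^(  -  1)* 32909^1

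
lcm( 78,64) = 2496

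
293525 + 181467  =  474992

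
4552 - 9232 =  - 4680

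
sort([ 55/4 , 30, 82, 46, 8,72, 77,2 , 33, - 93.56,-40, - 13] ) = [ -93.56 , - 40,- 13, 2, 8,55/4, 30,33, 46, 72 , 77,82]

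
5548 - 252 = 5296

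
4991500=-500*( - 9983) 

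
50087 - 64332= - 14245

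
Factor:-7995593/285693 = -3^( - 1 )*17^1*47^1*10007^1 *95231^( - 1)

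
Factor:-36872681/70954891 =-7^(-2 )*239^1*154279^1*1448059^( - 1)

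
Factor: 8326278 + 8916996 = 2^1*3^1 *2873879^1 = 17243274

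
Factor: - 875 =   -  5^3*7^1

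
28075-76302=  - 48227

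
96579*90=8692110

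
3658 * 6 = 21948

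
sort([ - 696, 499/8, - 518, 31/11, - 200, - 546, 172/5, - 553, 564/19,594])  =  [ - 696, - 553, - 546, - 518, - 200, 31/11 , 564/19,172/5, 499/8 , 594] 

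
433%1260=433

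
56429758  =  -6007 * ( - 9394)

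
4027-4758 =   -  731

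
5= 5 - 0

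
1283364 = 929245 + 354119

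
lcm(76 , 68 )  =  1292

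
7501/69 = 108 +49/69 = 108.71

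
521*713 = 371473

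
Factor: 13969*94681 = 1322598889 = 61^1*73^1 *229^1*1297^1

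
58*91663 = 5316454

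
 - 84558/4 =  - 21140 + 1/2=- 21139.50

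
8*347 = 2776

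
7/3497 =7/3497= 0.00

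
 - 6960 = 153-7113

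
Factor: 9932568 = 2^3*3^1*163^1*2539^1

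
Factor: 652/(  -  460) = -163/115   =  - 5^( -1 )*23^( - 1 )*163^1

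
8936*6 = 53616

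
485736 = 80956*6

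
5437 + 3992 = 9429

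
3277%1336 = 605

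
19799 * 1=19799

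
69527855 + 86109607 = 155637462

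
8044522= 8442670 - 398148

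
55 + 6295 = 6350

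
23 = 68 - 45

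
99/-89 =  - 2 + 79/89=- 1.11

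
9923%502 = 385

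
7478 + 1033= 8511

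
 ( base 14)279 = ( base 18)19D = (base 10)499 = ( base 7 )1312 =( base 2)111110011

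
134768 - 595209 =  - 460441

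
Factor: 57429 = 3^4*709^1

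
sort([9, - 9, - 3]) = [ - 9, - 3, 9]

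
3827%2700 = 1127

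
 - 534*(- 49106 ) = 26222604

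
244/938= 122/469  =  0.26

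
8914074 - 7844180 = 1069894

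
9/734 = 9/734 = 0.01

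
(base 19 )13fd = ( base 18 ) 177e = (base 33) 7IN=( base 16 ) 2030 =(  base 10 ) 8240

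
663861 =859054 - 195193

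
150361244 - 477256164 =-326894920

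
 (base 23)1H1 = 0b1110011001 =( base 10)921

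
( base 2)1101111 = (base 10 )111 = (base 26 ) 47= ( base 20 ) 5b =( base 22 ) 51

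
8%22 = 8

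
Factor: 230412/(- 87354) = -2^1*3^( - 1 )*7^1*13^1*23^(-1 ) = - 182/69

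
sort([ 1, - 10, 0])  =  [ - 10,  0,  1 ]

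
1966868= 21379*92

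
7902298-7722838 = 179460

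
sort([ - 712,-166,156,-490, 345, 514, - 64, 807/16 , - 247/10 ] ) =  [ - 712  , - 490, - 166, - 64, - 247/10,  807/16,156,  345, 514] 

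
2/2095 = 2/2095 = 0.00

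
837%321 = 195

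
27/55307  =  27/55307 = 0.00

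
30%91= 30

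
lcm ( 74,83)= 6142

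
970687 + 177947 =1148634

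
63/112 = 9/16 = 0.56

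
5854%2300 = 1254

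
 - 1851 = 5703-7554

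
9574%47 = 33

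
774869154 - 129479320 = 645389834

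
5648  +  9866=15514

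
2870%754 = 608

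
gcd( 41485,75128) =1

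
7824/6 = 1304 = 1304.00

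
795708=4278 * 186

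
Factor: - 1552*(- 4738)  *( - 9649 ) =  - 70952725024 = - 2^5*23^1*97^1*103^1 *9649^1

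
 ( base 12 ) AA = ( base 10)130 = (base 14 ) 94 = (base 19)6g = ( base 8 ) 202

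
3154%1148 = 858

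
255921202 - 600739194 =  - 344817992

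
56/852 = 14/213 = 0.07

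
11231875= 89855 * 125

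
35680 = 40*892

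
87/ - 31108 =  - 87/31108 = -0.00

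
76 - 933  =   - 857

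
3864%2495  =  1369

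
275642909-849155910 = -573513001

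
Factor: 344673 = 3^2*7^1*  5471^1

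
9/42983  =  9/42983 = 0.00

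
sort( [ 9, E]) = [ E, 9]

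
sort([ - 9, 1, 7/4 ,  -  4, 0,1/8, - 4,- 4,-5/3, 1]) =[-9, - 4, - 4 ,-4, - 5/3,0,1/8,  1, 1,  7/4]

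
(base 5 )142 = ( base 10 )47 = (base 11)43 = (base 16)2F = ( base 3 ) 1202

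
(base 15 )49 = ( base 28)2D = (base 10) 69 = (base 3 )2120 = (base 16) 45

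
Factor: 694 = 2^1*347^1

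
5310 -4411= 899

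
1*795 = 795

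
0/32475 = 0 = 0.00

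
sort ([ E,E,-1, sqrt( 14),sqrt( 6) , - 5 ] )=[ - 5,-1, sqrt (6), E, E,sqrt( 14)]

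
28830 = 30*961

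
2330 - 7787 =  - 5457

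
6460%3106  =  248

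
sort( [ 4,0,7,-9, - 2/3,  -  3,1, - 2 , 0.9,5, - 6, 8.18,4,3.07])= [ - 9 , - 6,-3 ,- 2, - 2/3,0,0.9  ,  1,3.07,4,  4, 5,7,8.18 ] 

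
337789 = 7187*47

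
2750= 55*50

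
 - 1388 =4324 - 5712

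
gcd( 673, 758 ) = 1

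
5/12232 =5/12232 = 0.00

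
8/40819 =8/40819 = 0.00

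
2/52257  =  2/52257  =  0.00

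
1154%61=56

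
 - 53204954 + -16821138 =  -70026092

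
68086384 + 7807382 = 75893766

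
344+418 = 762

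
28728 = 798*36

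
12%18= 12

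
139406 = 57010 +82396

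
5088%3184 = 1904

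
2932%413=41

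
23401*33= 772233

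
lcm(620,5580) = 5580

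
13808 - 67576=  - 53768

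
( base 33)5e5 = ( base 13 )28ca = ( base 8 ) 13430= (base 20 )EFC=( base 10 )5912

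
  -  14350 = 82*( - 175 )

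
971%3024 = 971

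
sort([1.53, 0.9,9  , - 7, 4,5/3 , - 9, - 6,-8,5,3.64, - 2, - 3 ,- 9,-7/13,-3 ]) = [ - 9, - 9, - 8, - 7, - 6,  -  3, - 3, -2, - 7/13,0.9,  1.53,  5/3,3.64,4,5,9]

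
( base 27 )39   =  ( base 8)132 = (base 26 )3c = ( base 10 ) 90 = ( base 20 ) 4a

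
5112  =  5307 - 195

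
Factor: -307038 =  - 2^1*3^1*73^1*701^1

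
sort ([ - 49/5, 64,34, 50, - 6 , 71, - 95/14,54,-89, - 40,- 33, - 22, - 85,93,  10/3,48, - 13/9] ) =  [ - 89, - 85, - 40, - 33,-22, - 49/5, - 95/14, - 6, - 13/9, 10/3, 34 , 48, 50,54,  64, 71,93]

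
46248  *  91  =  4208568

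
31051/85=365 + 26/85 = 365.31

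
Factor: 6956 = 2^2*37^1*47^1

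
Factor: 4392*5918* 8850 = 230027925600 = 2^5*3^3*5^2*11^1*59^1*61^1*269^1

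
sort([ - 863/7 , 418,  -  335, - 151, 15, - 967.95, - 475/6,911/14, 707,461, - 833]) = [ - 967.95 , - 833, - 335, - 151, - 863/7, - 475/6, 15,  911/14,418 , 461, 707 ] 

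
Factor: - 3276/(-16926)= 6/31  =  2^1*3^1 * 31^(-1)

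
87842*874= 76773908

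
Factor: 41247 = 3^2*4583^1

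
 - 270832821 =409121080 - 679953901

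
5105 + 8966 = 14071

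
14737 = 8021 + 6716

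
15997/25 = 15997/25 = 639.88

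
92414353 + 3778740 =96193093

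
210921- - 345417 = 556338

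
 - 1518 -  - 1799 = 281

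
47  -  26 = 21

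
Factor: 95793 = 3^1*37^1*863^1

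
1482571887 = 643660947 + 838910940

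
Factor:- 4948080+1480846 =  - 2^1* 19^1*91243^1 = - 3467234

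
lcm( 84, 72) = 504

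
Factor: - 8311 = - 8311^1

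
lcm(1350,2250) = 6750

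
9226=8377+849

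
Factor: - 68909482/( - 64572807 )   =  2^1*3^( - 1 )  *13^( -1 )*  37^(- 1 )*73^(  -  1)*227^1*613^(  -  1 )*151783^1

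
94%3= 1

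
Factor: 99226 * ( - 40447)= - 4013394022=-2^1*11^1*3677^1*49613^1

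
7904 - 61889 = -53985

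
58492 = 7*8356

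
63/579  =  21/193 = 0.11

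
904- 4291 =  - 3387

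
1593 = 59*27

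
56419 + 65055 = 121474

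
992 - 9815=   -  8823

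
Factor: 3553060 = 2^2*5^1*7^1*41^1*619^1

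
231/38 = 231/38= 6.08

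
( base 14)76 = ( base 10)104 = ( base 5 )404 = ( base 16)68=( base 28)3K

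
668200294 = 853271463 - 185071169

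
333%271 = 62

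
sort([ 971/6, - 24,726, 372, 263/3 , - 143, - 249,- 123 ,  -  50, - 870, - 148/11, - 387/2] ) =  [-870, - 249, - 387/2, - 143, - 123,-50,  -  24, -148/11 , 263/3,971/6, 372,  726 ] 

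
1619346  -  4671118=-3051772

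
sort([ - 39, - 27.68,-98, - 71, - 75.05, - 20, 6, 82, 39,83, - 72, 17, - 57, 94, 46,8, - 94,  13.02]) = [ - 98,  -  94,-75.05, - 72, - 71, - 57, - 39, - 27.68, - 20, 6,8, 13.02,17,39, 46, 82,83 , 94] 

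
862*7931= 6836522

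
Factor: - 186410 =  - 2^1*5^1*7^1 * 2663^1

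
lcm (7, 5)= 35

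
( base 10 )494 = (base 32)FE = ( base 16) 1EE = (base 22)10A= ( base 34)EI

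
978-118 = 860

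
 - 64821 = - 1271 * 51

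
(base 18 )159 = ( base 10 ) 423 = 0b110100111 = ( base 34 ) CF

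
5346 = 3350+1996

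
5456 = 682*8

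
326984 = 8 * 40873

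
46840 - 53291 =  - 6451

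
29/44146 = 29/44146 = 0.00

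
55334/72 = 768 + 19/36  =  768.53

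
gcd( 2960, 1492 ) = 4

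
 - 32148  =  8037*( - 4)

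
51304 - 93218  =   - 41914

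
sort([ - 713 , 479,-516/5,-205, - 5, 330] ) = [  -  713, - 205, - 516/5, - 5, 330, 479 ]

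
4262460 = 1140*3739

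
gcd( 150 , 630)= 30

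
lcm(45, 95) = 855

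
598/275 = 598/275 = 2.17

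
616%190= 46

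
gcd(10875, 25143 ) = 87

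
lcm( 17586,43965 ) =87930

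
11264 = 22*512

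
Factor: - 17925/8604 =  - 25/12  =  - 2^ ( - 2 ) * 3^(  -  1)*5^2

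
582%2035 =582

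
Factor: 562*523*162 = 47616012 = 2^2 * 3^4*281^1*523^1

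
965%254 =203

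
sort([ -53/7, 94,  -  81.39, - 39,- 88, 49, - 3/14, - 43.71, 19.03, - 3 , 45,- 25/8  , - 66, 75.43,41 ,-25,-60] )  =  [  -  88 ,-81.39,  -  66, - 60, - 43.71,- 39,  -  25,-53/7, - 25/8, - 3, - 3/14 , 19.03 , 41,45,49, 75.43, 94]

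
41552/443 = 93 + 353/443 = 93.80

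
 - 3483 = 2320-5803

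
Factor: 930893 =163^1 * 5711^1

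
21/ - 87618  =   - 7/29206 =-0.00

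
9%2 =1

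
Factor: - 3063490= -2^1 * 5^1*306349^1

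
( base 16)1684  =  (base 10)5764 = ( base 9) 7814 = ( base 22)BK0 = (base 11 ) 4370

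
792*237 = 187704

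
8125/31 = 262 + 3/31 = 262.10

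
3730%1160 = 250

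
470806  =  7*67258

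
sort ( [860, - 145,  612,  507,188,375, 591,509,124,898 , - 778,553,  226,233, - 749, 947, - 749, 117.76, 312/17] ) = [  -  778, - 749, - 749, - 145,312/17,117.76, 124,188,226,233,375,  507,509, 553, 591,612,860,898,947 ] 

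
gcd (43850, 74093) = 1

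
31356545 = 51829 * 605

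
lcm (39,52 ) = 156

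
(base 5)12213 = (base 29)135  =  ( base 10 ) 933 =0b1110100101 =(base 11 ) 779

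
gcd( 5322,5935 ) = 1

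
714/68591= 714/68591 = 0.01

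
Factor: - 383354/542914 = -353^( - 1 )*769^( - 1)*191677^1 = - 191677/271457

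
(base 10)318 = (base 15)163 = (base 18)hc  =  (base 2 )100111110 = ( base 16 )13E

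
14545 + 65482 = 80027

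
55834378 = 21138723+34695655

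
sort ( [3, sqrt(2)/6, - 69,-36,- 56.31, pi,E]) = [ - 69, - 56.31, - 36, sqrt(2 ) /6, E, 3,pi] 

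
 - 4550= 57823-62373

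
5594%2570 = 454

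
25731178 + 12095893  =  37827071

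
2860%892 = 184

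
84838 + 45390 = 130228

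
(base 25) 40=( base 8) 144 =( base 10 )100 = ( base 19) 55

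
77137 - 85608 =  - 8471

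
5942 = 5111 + 831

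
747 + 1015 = 1762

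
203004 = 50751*4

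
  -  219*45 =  -9855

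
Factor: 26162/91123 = 2^1*103^1*127^1*293^( - 1)*311^( - 1 )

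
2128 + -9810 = - 7682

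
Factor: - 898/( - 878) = 439^( - 1)*449^1  =  449/439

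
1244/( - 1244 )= - 1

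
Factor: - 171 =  - 3^2*19^1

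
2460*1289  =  3170940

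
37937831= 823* 46097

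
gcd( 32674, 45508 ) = 62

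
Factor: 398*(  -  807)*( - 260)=83508360  =  2^3*3^1*5^1*13^1*199^1 * 269^1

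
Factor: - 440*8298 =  - 3651120 = - 2^4*3^2* 5^1*11^1*461^1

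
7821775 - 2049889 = 5771886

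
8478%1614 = 408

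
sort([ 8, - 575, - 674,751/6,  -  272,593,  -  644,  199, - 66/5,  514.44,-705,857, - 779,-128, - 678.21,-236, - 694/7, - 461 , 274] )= [-779, - 705, - 678.21, - 674,  -  644, - 575, - 461, - 272, - 236,-128,-694/7, - 66/5,8,751/6,199,274,514.44,593,857 ]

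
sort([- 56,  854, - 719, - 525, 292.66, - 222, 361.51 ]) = [ -719, - 525 ,-222,  -  56, 292.66, 361.51, 854 ]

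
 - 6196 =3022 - 9218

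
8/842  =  4/421=0.01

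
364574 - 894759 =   -  530185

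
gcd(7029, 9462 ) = 3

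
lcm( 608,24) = 1824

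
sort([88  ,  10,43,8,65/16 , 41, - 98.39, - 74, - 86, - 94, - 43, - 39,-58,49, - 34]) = [ - 98.39, - 94, - 86,- 74, - 58, - 43 ,-39,-34,65/16, 8,  10,41 , 43,  49, 88]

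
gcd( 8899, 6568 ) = 1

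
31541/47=31541/47 = 671.09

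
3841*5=19205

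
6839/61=6839/61 = 112.11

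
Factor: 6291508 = 2^2*19^2*4357^1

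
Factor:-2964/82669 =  - 2^2*3^1 * 13^1*19^(- 1)*229^ ( - 1) = - 156/4351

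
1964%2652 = 1964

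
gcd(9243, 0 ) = 9243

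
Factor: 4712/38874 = 4/33 =2^2*3^( - 1) *11^( - 1 )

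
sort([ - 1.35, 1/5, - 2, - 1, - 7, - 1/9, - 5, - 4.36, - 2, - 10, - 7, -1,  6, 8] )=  [ - 10, - 7, -7 , - 5, - 4.36, -2,-2, - 1.35, - 1, - 1, - 1/9,1/5,6, 8] 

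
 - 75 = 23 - 98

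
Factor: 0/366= 0^1  =  0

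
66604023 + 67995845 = 134599868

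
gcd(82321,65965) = 1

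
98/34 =2 + 15/17 = 2.88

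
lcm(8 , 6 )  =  24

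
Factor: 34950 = 2^1*3^1*5^2*233^1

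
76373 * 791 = 60411043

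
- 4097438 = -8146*503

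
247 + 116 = 363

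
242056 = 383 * 632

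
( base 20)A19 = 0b111110111101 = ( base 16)FBD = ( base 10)4029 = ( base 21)92I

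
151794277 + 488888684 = 640682961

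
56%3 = 2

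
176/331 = 176/331 =0.53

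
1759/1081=1 + 678/1081= 1.63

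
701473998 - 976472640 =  - 274998642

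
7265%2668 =1929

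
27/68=27/68 = 0.40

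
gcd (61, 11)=1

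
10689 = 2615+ 8074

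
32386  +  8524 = 40910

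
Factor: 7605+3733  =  2^1*5669^1 = 11338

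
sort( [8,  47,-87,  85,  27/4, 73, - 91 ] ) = [ - 91,  -  87 , 27/4, 8,47,  73 , 85 ] 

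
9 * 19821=178389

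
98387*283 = 27843521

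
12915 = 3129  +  9786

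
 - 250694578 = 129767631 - 380462209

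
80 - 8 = 72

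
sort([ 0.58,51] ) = [0.58,51]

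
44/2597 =44/2597 = 0.02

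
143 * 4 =572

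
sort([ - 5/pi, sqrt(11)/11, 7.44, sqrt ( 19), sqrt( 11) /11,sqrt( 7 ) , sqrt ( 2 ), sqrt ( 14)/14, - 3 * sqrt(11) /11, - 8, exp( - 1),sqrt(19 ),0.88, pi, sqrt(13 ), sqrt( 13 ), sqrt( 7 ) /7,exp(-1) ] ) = [ - 8, - 5/pi, - 3*sqrt(11 ) /11,sqrt( 14)/14,sqrt(11 )/11, sqrt(  11 )/11, exp( - 1 ) , exp(  -  1 ),  sqrt(7) /7, 0.88,sqrt(2), sqrt(7),pi, sqrt(13), sqrt(13 ),sqrt(19), sqrt(19 ), 7.44]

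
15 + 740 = 755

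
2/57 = 2/57 = 0.04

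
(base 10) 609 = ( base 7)1530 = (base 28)LL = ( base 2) 1001100001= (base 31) JK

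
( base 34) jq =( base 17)259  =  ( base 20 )1DC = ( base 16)2a0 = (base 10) 672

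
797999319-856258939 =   -  58259620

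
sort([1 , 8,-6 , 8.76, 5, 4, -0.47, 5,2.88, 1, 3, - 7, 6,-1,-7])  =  [-7 ,  -  7, - 6, - 1, - 0.47, 1, 1, 2.88,  3,  4, 5,5,6, 8, 8.76]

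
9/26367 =3/8789=0.00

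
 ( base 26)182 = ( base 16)376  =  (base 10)886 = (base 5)12021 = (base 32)RM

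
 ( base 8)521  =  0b101010001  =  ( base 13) 1CC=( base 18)10D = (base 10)337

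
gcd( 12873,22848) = 21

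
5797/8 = 724 + 5/8 = 724.62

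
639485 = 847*755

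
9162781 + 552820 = 9715601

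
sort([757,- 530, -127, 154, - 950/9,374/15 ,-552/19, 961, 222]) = [ - 530, - 127, - 950/9, -552/19,374/15, 154,222,757,961 ] 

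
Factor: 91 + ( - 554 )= - 463 = - 463^1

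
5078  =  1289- - 3789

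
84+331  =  415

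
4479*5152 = 23075808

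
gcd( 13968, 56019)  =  3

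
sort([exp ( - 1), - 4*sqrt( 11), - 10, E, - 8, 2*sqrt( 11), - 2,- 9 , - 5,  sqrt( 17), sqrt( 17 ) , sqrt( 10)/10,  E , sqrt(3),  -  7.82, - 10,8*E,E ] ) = [  -  4*sqrt( 11), - 10,  -  10, - 9, -8, - 7.82, - 5,-2,sqrt (10 )/10,exp( - 1),sqrt(3),E, E,  E, sqrt( 17),sqrt(17),2*sqrt( 11 ), 8*E] 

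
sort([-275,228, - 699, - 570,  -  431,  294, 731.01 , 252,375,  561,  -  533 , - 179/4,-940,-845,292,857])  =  [ - 940, -845, - 699, - 570, - 533, - 431, - 275, - 179/4,228, 252,292, 294 , 375,561,731.01,857 ]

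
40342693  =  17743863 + 22598830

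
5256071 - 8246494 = - 2990423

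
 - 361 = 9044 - 9405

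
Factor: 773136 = 2^4* 3^2*7^1*13^1*59^1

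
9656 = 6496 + 3160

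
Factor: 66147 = 3^1* 17^1*1297^1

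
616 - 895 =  - 279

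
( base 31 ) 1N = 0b110110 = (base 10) 54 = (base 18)30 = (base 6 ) 130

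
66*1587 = 104742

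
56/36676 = 14/9169= 0.00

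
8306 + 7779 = 16085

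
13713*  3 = 41139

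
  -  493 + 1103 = 610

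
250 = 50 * 5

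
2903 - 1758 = 1145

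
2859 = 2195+664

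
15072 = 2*7536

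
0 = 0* 95580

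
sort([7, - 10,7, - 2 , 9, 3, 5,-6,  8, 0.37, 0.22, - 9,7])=[ - 10, - 9, - 6, - 2, 0.22, 0.37,3, 5,7, 7 , 7 , 8 , 9]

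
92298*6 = 553788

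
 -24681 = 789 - 25470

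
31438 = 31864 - 426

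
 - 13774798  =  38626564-52401362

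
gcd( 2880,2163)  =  3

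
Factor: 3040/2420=152/121 = 2^3 *11^( - 2) * 19^1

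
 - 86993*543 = -47237199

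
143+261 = 404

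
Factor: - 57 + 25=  - 32 =- 2^5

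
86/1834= 43/917 = 0.05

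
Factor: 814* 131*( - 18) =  - 1919412=- 2^2*3^2*11^1*37^1*131^1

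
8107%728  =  99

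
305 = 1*305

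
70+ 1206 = 1276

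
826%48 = 10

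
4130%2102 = 2028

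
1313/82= 1313/82 = 16.01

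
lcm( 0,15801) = 0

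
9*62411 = 561699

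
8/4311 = 8/4311=0.00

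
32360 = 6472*5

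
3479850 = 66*52725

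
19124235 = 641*29835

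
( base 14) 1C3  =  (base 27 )DG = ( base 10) 367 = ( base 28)D3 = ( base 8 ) 557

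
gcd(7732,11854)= 2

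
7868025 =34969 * 225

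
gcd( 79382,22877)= 1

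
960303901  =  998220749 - 37916848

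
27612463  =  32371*853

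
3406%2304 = 1102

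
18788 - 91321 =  - 72533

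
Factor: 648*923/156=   2^1*3^3*71^1 =3834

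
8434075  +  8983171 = 17417246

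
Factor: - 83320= - 2^3 * 5^1*  2083^1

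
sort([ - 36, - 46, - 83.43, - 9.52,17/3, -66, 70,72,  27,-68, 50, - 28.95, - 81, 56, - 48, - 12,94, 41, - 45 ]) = [ - 83.43,- 81  ,  -  68, - 66, - 48, - 46, - 45, - 36, - 28.95,-12, - 9.52,17/3,27 , 41, 50, 56,70, 72, 94 ]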